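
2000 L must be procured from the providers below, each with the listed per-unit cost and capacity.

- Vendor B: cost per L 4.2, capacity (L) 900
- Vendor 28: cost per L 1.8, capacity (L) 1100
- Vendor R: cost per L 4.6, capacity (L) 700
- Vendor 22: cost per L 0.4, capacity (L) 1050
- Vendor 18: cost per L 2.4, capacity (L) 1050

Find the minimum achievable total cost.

2130

Cheapest first:
Vendor 22 (0.4): use full 1050 → 950 L to go.
Take 950 from Vendor 28 at 1.8 to finish.
Vendor 18, Vendor B, Vendor R: unused.
Cost = 1050×0.4 + 950×1.8 = 2130.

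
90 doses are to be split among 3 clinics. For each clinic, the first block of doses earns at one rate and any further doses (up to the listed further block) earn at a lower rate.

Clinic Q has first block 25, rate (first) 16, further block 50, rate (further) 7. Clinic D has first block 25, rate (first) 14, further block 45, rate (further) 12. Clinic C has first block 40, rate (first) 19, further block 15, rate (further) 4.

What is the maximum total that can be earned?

1510

Rank every tier by rate: Clinic C/tier1 19 > Clinic Q/tier1 16 > Clinic D/tier1 14 > Clinic D/tier2 12 > Clinic Q/tier2 7 > Clinic C/tier2 4.
Clinic C tier1 at 19: fill all 40 — 50 left.
Clinic Q tier1 at 16: fill all 25 — 25 left.
Clinic D tier1 at 14: fill all 25 — 0 left.
Total = 19×40 + 16×25 + 14×25 = 1510.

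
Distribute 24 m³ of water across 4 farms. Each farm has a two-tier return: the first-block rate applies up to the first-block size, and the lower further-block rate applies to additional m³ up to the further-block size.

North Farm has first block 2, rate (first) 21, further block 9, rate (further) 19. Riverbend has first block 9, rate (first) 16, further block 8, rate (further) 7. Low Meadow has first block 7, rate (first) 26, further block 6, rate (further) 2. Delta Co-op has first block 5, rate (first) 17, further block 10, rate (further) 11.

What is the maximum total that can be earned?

Order all 8 blocks by rate: Low Meadow/tier1 26 > North Farm/tier1 21 > North Farm/tier2 19 > Delta Co-op/tier1 17 > Riverbend/tier1 16 > Delta Co-op/tier2 11 > Riverbend/tier2 7 > Low Meadow/tier2 2.
Fill Low Meadow tier1 block (7 at 26) ; 17 left.
North Farm tier1 at 21: fill all 2 ; 15 left.
Fill North Farm tier2 block (9 at 19) ; 6 left.
Delta Co-op tier1 at 17: fill all 5 ; 1 left.
Riverbend tier1 at 16: only 1 left, fill 1.
Total = 26×7 + 21×2 + 19×9 + 17×5 + 16×1 = 496.

496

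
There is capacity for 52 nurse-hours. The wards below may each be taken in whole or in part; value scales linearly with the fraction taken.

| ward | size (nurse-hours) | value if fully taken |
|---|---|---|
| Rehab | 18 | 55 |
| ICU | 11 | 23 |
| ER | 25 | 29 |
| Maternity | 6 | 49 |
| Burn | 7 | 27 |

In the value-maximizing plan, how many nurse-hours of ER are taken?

10

Sort by value density: Maternity 49/6≈8.17, Burn 27/7≈3.86, Rehab 55/18≈3.06, ICU 23/11≈2.09, ER 29/25≈1.16.
Maternity: take in full, 6 nurse-hours for value 49 ; 46 left.
Burn: take in full, 7 nurse-hours for value 27 ; 39 left.
Rehab: take in full, 18 nurse-hours for value 55 ; 21 left.
ICU: take in full, 11 nurse-hours for value 23 ; 10 left.
10 nurse-hours left: a 10/25 share of ER gives 29×10/25 = 11.6.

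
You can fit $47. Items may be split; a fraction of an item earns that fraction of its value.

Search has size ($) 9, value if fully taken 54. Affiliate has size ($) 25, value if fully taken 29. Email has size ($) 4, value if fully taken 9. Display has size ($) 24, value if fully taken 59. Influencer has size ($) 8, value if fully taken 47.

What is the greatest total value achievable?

171.32

Rank by value-to-size ratio: Search 54/9≈6, Influencer 47/8≈5.88, Display 59/24≈2.46, Email 9/4≈2.25, Affiliate 29/25≈1.16.
All 9 $ of Search fit (value 54) — 38 remain.
Influencer: take in full, 8 $ for value 47 — 30 left.
Display: take in full, 24 $ for value 59 — 6 left.
Email: take in full, 4 $ for value 9 — 2 left.
Fill the last 2 $ with part of Affiliate: 2/25 of it earns 2.32.
Total value = 171.32.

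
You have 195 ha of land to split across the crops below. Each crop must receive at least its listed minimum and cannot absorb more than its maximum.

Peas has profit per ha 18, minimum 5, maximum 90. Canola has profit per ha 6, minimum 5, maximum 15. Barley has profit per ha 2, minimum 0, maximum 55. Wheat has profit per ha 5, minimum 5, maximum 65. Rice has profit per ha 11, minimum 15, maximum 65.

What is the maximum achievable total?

2550

Meeting every minimum uses 5+5+0+5+15 = 30 ha, leaving 165.
Rank by profit per ha: Peas 18 > Rice 11 > Canola 6 > Wheat 5 > Barley 2.
Give Peas 85 more to hit its cap of 90 → 80 left.
Rice: +50 to 65 (cap) → 30 left.
Canola: +10 to 15 (cap) → 20 left.
Wheat has room for 60 more but only 20 remain, so it gets 25.
Total = 18×90 + 6×15 + 5×25 + 11×65 = 2550.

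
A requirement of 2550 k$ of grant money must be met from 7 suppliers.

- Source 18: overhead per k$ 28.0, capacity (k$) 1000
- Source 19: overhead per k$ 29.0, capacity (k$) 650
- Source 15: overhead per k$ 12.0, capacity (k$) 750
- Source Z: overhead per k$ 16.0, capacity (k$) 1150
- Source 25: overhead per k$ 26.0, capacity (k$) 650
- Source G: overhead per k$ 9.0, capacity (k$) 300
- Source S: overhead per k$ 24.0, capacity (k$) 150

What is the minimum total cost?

Use suppliers in increasing cost order.
Source G (9.0): use full 300 → 2250 k$ to go.
Source 15 (12.0): use full 750 → 1500 k$ to go.
Take 1150 from Source Z at 16.0 → need 350 more.
Source S at 24.0: take all 150 k$ → 200 still needed.
Source 25 (26.0): take the remaining 200 → done.
Source 18, Source 19: unused.
Cost = 300×9.0 + 750×12.0 + 1150×16.0 + 150×24.0 + 200×26.0 = 38900.

38900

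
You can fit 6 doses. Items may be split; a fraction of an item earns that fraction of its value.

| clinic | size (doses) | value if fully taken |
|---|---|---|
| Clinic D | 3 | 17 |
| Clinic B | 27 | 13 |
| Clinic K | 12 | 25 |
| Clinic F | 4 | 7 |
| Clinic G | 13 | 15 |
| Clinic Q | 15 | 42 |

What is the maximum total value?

Rank by value-to-size ratio: Clinic D 17/3≈5.67, Clinic Q 42/15≈2.8, Clinic K 25/12≈2.08, Clinic F 7/4≈1.75, Clinic G 15/13≈1.15, Clinic B 13/27≈0.481.
Take all of Clinic D (3 doses, value 17) ; 3 doses left.
Only 3 doses remain; take 3/15 of Clinic Q for value 42×3/15 = 8.4.
Total value = 25.4.

25.4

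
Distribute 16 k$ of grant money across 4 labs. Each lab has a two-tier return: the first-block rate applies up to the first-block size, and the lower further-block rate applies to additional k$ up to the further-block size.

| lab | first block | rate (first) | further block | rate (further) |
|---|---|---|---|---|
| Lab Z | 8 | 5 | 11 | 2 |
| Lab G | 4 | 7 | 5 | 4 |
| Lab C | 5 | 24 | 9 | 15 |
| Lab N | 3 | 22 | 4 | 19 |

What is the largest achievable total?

322

Rank every tier by rate: Lab C/tier1 24 > Lab N/tier1 22 > Lab N/tier2 19 > Lab C/tier2 15 > Lab G/tier1 7 > Lab Z/tier1 5 > Lab G/tier2 4 > Lab Z/tier2 2.
Lab C tier1 at 24: fill all 5 → 11 left.
Fill Lab N tier1 block (3 at 22) → 8 left.
Fill Lab N tier2 block (4 at 19) → 4 left.
4 remain; put them into Lab C tier2 at 15.
Total = 24×5 + 22×3 + 19×4 + 15×4 = 322.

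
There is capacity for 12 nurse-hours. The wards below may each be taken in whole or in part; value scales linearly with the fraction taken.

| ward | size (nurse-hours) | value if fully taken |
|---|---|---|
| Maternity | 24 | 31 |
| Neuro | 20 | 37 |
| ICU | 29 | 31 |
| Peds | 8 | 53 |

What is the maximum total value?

60.4

Best value per unit of size first: Peds 53/8≈6.62, Neuro 37/20≈1.85, Maternity 31/24≈1.29, ICU 31/29≈1.07.
Take all of Peds (8 nurse-hours, value 53) — 4 nurse-hours left.
4 nurse-hours left: a 4/20 share of Neuro gives 37×4/20 = 7.4.
Total value = 60.4.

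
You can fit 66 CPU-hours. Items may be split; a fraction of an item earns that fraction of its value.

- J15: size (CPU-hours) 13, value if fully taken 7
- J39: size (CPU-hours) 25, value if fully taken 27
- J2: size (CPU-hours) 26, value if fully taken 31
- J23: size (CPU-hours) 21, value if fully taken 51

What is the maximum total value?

Sort by value density: J23 51/21≈2.43, J2 31/26≈1.19, J39 27/25≈1.08, J15 7/13≈0.538.
Take all of J23 (21 CPU-hours, value 51) — 45 CPU-hours left.
All 26 CPU-hours of J2 fit (value 31) — 19 remain.
19 CPU-hours left: a 19/25 share of J39 gives 27×19/25 = 20.52.
Total value = 102.52.

102.52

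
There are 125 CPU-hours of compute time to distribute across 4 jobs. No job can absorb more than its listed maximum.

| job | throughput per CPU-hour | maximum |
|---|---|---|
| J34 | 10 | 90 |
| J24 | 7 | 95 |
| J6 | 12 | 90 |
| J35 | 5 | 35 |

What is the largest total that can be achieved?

1430

Order the jobs by throughput per CPU-hour: J6 12 > J34 10 > J24 7 > J35 5.
J6 takes 90 to reach its cap of 90 → 35 left.
J34 has room for 90 but only 35 remain, so it gets 35.
Total = 10×35 + 12×90 = 1430.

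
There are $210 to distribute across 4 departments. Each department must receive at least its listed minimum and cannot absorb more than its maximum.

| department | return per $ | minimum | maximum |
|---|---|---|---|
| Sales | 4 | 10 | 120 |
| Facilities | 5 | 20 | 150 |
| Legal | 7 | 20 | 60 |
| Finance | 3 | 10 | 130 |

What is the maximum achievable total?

Meeting every minimum uses 10+20+20+10 = 60 $, leaving 150.
Order the departments by return per $: Legal 7 > Facilities 5 > Sales 4 > Finance 3.
Legal takes 40 more to reach its cap of 60 ; 110 left.
Facilities has room for 130 more but only 110 remain, so it gets 130.
Total = 4×10 + 5×130 + 7×60 + 3×10 = 1140.

1140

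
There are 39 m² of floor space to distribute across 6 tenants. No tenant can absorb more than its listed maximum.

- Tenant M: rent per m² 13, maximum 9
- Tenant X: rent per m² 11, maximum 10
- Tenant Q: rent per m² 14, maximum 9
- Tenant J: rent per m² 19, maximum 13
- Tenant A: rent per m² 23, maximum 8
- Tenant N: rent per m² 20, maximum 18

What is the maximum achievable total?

Order the tenants by rent per m²: Tenant A 23 > Tenant N 20 > Tenant J 19 > Tenant Q 14 > Tenant M 13 > Tenant X 11.
Tenant A takes 8 to reach its cap of 8 → 31 left.
Give Tenant N 18 to hit its cap of 18 → 13 left.
Give Tenant J 13 to hit its cap of 13 → 0 left.
Total = 19×13 + 23×8 + 20×18 = 791.

791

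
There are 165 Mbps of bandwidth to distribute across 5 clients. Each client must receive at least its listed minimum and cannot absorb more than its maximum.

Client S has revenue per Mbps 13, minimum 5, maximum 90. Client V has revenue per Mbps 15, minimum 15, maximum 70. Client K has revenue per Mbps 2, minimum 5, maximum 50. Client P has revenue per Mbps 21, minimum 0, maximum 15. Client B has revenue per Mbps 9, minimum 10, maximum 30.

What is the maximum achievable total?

2310

Meeting every minimum uses 5+15+5+0+10 = 35 Mbps, leaving 130.
Rank by revenue per Mbps: Client P 21 > Client V 15 > Client S 13 > Client B 9 > Client K 2.
Client P takes 15 more to reach its cap of 15 — 115 left.
Give Client V 55 more to hit its cap of 70 — 60 left.
Only 60 left; Client S takes them to reach 65.
Total = 13×65 + 15×70 + 2×5 + 21×15 + 9×10 = 2310.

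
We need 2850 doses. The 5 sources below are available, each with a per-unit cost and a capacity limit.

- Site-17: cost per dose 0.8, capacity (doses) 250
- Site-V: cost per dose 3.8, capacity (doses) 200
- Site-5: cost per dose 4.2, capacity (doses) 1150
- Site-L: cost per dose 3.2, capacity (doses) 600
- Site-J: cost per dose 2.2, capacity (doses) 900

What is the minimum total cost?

8640

Cheapest first:
Site-17 (0.8): use full 250 → 2600 doses to go.
Take 900 from Site-J at 2.2 → need 1700 more.
Site-L (3.2): use full 600 → 1100 doses to go.
Site-V (3.8): use full 200 → 900 doses to go.
Site-5 (4.2): take the remaining 900 → done.
Cost = 250×0.8 + 900×2.2 + 600×3.2 + 200×3.8 + 900×4.2 = 8640.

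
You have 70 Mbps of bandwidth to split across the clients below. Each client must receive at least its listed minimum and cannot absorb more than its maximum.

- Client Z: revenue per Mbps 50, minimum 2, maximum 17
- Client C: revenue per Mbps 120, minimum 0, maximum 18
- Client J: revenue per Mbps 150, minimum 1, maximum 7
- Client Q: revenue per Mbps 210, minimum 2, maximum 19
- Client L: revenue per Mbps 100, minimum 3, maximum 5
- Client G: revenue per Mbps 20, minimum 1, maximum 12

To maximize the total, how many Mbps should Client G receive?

4

Meeting every minimum uses 2+0+1+2+3+1 = 9 Mbps, leaving 61.
Rank by revenue per Mbps: Client Q 210 > Client J 150 > Client C 120 > Client L 100 > Client Z 50 > Client G 20.
Client Q takes 17 more to reach its cap of 19 — 44 left.
Client J takes 6 more to reach its cap of 7 — 38 left.
Client C takes 18 more to reach its cap of 18 — 20 left.
Client L: +2 to 5 (cap) — 18 left.
Give Client Z 15 more to hit its cap of 17 — 3 left.
Only 3 left; Client G takes them to reach 4.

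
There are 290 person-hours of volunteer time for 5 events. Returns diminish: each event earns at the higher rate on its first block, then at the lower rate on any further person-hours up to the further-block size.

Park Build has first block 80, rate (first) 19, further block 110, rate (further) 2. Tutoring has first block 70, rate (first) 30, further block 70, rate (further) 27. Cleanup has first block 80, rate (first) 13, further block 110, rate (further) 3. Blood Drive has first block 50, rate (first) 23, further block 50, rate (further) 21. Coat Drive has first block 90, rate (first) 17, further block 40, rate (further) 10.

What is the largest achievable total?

Rank every tier by rate: Tutoring/T1 30 > Tutoring/T2 27 > Blood Drive/T1 23 > Blood Drive/T2 21 > Park Build/T1 19 > Coat Drive/T1 17 > Cleanup/T1 13 > Coat Drive/T2 10 > Cleanup/T2 3 > Park Build/T2 2.
Tutoring T1 at 30: fill all 70 — 220 left.
Fill Tutoring T2 block (70 at 27) — 150 left.
Fill Blood Drive T1 block (50 at 23) — 100 left.
Blood Drive/T2 (21): +50 — 50 left.
Park Build T1 at 19: only 50 left, fill 50.
Total = 30×70 + 27×70 + 23×50 + 21×50 + 19×50 = 7140.

7140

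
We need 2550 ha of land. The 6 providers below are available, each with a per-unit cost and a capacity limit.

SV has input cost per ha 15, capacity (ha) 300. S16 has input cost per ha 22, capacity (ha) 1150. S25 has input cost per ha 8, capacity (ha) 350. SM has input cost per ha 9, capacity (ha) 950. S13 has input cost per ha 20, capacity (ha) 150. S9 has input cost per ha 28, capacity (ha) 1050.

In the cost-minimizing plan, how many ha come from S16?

Fill from the cheapest provider first.
S25 at 8: take all 350 ha — 2200 still needed.
SM (9): use full 950 — 1250 ha to go.
SV (15): use full 300 — 950 ha to go.
S13 (20): use full 150 — 800 ha to go.
S16 at 22: take 800 of its 1150 — requirement met.
S9: unused.

800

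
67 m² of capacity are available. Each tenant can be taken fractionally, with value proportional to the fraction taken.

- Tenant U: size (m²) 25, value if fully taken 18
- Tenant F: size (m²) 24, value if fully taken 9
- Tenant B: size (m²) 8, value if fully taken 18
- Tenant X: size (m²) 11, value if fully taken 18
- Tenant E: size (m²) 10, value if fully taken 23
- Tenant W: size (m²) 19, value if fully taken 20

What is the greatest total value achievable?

92.68

Sort by value density: Tenant E 23/10≈2.3, Tenant B 18/8≈2.25, Tenant X 18/11≈1.64, Tenant W 20/19≈1.05, Tenant U 18/25≈0.72, Tenant F 9/24≈0.375.
All 10 m² of Tenant E fit (value 23) — 57 remain.
Take all of Tenant B (8 m², value 18) — 49 m² left.
Tenant X: take in full, 11 m² for value 18 — 38 left.
Tenant W: take in full, 19 m² for value 20 — 19 left.
Fill the last 19 m² with part of Tenant U: 19/25 of it earns 13.68.
Total value = 92.68.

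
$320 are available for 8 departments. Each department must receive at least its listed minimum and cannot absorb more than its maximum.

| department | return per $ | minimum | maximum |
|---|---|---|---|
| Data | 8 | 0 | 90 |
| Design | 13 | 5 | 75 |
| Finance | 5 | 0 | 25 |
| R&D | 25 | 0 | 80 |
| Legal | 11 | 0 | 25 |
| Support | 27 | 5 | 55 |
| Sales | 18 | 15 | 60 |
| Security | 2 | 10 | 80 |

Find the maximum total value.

Meeting every minimum uses 0+5+0+0+0+5+15+10 = 35 $, leaving 285.
Order the departments by return per $: Support 27 > R&D 25 > Sales 18 > Design 13 > Legal 11 > Data 8 > Finance 5 > Security 2.
Support takes 50 more to reach its cap of 55 — 235 left.
Give R&D 80 more to hit its cap of 80 — 155 left.
Sales takes 45 more to reach its cap of 60 — 110 left.
Give Design 70 more to hit its cap of 75 — 40 left.
Give Legal 25 more to hit its cap of 25 — 15 left.
Data has room for 90 more but only 15 remain, so it gets 15.
Total = 8×15 + 13×75 + 25×80 + 11×25 + 27×55 + 18×60 + 2×10 = 5955.

5955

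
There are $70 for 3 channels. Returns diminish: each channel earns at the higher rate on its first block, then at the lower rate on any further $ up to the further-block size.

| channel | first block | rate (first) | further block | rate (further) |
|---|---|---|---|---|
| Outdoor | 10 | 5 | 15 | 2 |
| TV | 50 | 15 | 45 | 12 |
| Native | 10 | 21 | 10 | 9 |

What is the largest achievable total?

Order all 6 blocks by rate: Native/tier1 21 > TV/tier1 15 > TV/tier2 12 > Native/tier2 9 > Outdoor/tier1 5 > Outdoor/tier2 2.
Fill Native tier1 block (10 at 21) ; 60 left.
Fill TV tier1 block (50 at 15) ; 10 left.
10 remain; put them into TV tier2 at 12.
Total = 21×10 + 15×50 + 12×10 = 1080.

1080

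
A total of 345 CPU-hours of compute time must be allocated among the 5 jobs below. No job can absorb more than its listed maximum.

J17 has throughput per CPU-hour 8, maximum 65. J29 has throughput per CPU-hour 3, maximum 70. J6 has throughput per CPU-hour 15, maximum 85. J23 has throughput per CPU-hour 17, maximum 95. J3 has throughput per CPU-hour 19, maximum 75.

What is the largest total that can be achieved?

Rank by throughput per CPU-hour: J3 19 > J23 17 > J6 15 > J17 8 > J29 3.
J3: +75 to 75 (cap) → 270 left.
J23: +95 to 95 (cap) → 175 left.
J6 takes 85 to reach its cap of 85 → 90 left.
J17: +65 to 65 (cap) → 25 left.
J29 has room for 70 but only 25 remain, so it gets 25.
Total = 8×65 + 3×25 + 15×85 + 17×95 + 19×75 = 4910.

4910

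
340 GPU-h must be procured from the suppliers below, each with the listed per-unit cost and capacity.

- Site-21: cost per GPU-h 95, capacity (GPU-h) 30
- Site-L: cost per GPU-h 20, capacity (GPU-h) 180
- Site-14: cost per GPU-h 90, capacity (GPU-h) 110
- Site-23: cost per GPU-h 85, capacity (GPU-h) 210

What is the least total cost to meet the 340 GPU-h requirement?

17200

Use suppliers in increasing cost order.
Site-L at 20: take all 180 GPU-h ; 160 still needed.
Site-23 (85): take the remaining 160 ; done.
Site-14, Site-21: unused.
Cost = 180×20 + 160×85 = 17200.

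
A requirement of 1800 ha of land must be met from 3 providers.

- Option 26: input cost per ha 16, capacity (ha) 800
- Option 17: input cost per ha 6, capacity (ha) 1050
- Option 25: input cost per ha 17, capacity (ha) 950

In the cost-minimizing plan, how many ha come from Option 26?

Fill from the cheapest provider first.
Option 17 (6): use full 1050 — 750 ha to go.
Take 750 from Option 26 at 16 to finish.
Option 25: unused.

750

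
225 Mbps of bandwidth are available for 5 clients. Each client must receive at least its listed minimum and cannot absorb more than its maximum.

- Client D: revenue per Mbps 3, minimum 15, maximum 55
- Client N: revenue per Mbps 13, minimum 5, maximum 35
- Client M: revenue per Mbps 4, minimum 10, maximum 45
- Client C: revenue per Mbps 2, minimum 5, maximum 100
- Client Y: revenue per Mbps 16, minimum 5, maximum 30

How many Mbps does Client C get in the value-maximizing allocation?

Meeting every minimum uses 15+5+10+5+5 = 40 Mbps, leaving 185.
Order the clients by revenue per Mbps: Client Y 16 > Client N 13 > Client M 4 > Client D 3 > Client C 2.
Give Client Y 25 more to hit its cap of 30 — 160 left.
Client N takes 30 more to reach its cap of 35 — 130 left.
Give Client M 35 more to hit its cap of 45 — 95 left.
Give Client D 40 more to hit its cap of 55 — 55 left.
Client C has room for 95 more but only 55 remain, so it gets 60.

60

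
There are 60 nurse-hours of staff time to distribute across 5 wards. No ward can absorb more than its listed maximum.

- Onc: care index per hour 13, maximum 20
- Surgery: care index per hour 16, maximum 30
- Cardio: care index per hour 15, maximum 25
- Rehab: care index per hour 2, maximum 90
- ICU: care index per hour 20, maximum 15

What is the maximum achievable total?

Order the wards by care index per hour: ICU 20 > Surgery 16 > Cardio 15 > Onc 13 > Rehab 2.
Give ICU 15 to hit its cap of 15 → 45 left.
Give Surgery 30 to hit its cap of 30 → 15 left.
Only 15 left; Cardio takes them to reach 15.
Total = 16×30 + 15×15 + 20×15 = 1005.

1005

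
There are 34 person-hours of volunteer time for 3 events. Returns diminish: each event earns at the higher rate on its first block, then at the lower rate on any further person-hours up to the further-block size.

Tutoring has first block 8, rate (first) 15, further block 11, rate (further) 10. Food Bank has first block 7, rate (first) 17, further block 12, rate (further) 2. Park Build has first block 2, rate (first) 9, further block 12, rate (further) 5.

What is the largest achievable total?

Treat each block as its own option and order by rate: Food Bank/T1 17 > Tutoring/T1 15 > Tutoring/T2 10 > Park Build/T1 9 > Park Build/T2 5 > Food Bank/T2 2.
Food Bank T1 at 17: fill all 7 — 27 left.
Fill Tutoring T1 block (8 at 15) — 19 left.
Tutoring/T2 (10): +11 — 8 left.
Fill Park Build T1 block (2 at 9) — 6 left.
Park Build T2 at 5: only 6 left, fill 6.
Total = 17×7 + 15×8 + 10×11 + 9×2 + 5×6 = 397.

397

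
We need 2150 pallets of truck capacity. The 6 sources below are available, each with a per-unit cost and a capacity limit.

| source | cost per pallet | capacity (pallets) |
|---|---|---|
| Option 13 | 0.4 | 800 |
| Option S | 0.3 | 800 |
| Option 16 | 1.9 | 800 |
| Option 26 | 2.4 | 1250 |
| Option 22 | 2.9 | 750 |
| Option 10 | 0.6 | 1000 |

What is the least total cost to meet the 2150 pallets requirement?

890

Use sources in increasing cost order.
Option S at 0.3: take all 800 pallets → 1350 still needed.
Option 13 (0.4): use full 800 → 550 pallets to go.
Option 10 (0.6): take the remaining 550 → done.
Option 16, Option 26, Option 22: unused.
Cost = 800×0.3 + 800×0.4 + 550×0.6 = 890.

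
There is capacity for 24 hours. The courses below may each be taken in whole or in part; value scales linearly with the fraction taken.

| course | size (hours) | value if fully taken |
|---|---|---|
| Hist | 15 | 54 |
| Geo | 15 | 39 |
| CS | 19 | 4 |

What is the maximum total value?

Sort by value density: Hist 54/15≈3.6, Geo 39/15≈2.6, CS 4/19≈0.211.
All 15 hours of Hist fit (value 54) → 9 remain.
Fill the last 9 hours with part of Geo: 9/15 of it earns 23.4.
Total value = 77.4.

77.4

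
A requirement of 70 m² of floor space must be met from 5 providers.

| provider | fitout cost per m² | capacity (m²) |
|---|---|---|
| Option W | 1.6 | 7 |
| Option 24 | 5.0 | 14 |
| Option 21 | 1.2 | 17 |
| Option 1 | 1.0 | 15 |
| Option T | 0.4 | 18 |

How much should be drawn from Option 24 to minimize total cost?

Use providers in increasing cost order.
Take 18 from Option T at 0.4 — need 52 more.
Option 1 at 1.0: take all 15 m² — 37 still needed.
Option 21 at 1.2: take all 17 m² — 20 still needed.
Option W at 1.6: take all 7 m² — 13 still needed.
Take 13 from Option 24 at 5.0 to finish.

13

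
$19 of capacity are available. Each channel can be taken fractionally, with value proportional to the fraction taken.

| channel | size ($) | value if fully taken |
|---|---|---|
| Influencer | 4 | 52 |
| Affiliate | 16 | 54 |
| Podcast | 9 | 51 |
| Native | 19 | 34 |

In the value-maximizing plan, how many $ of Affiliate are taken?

Rank by value-to-size ratio: Influencer 52/4≈13, Podcast 51/9≈5.67, Affiliate 54/16≈3.38, Native 34/19≈1.79.
All 4 $ of Influencer fit (value 52) ; 15 remain.
All 9 $ of Podcast fit (value 51) ; 6 remain.
6 $ left: a 6/16 share of Affiliate gives 54×6/16 = 20.25.

6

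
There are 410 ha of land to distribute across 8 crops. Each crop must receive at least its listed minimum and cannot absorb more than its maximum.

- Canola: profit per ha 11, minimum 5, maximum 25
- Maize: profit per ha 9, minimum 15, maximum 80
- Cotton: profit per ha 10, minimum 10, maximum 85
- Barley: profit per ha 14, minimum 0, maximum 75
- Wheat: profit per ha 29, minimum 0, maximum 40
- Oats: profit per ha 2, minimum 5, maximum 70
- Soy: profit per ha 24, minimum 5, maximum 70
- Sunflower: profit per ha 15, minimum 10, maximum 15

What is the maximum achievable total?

6000

Meeting every minimum uses 5+15+10+0+0+5+5+10 = 50 ha, leaving 360.
Order the crops by profit per ha: Wheat 29 > Soy 24 > Sunflower 15 > Barley 14 > Canola 11 > Cotton 10 > Maize 9 > Oats 2.
Give Wheat 40 more to hit its cap of 40 → 320 left.
Soy: +65 to 70 (cap) → 255 left.
Give Sunflower 5 more to hit its cap of 15 → 250 left.
Barley: +75 to 75 (cap) → 175 left.
Canola takes 20 more to reach its cap of 25 → 155 left.
Cotton takes 75 more to reach its cap of 85 → 80 left.
Maize: +65 to 80 (cap) → 15 left.
Oats: +15 (room for 65) → 20. Pool exhausted.
Total = 11×25 + 9×80 + 10×85 + 14×75 + 29×40 + 2×20 + 24×70 + 15×15 = 6000.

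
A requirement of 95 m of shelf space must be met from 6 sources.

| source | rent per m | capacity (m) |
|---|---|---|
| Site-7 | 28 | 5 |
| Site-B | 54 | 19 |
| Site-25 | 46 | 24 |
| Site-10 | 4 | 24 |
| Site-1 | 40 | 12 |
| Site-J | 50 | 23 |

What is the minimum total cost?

Cheapest first:
Site-10 at 4: take all 24 m → 71 still needed.
Site-7 (28): use full 5 → 66 m to go.
Take 12 from Site-1 at 40 → need 54 more.
Site-25 (46): use full 24 → 30 m to go.
Site-J (50): use full 23 → 7 m to go.
Site-B (54): take the remaining 7 → done.
Cost = 24×4 + 5×28 + 12×40 + 24×46 + 23×50 + 7×54 = 3348.

3348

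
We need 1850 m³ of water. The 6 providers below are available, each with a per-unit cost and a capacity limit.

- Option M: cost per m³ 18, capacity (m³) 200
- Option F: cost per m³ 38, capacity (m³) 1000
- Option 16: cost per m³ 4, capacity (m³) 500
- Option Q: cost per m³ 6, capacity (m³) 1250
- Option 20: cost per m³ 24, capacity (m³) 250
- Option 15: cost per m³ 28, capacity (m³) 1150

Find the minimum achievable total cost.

Use providers in increasing cost order.
Option 16 at 4: take all 500 m³ — 1350 still needed.
Take 1250 from Option Q at 6 — need 100 more.
Option M (18): take the remaining 100 — done.
Option 20, Option 15, Option F: unused.
Cost = 500×4 + 1250×6 + 100×18 = 11300.

11300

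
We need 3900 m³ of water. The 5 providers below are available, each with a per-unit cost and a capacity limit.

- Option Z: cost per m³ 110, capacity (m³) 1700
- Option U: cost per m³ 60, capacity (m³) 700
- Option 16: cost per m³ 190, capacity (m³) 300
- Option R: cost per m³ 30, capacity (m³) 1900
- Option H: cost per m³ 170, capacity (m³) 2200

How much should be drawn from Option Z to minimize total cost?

1300

Use providers in increasing cost order.
Option R at 30: take all 1900 m³ → 2000 still needed.
Option U at 60: take all 700 m³ → 1300 still needed.
Option Z (110): take the remaining 1300 → done.
Option H, Option 16: unused.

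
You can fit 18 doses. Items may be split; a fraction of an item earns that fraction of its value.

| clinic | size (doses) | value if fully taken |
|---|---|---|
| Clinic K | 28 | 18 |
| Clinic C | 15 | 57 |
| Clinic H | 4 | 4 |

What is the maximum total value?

Sort by value density: Clinic C 57/15≈3.8, Clinic H 4/4≈1, Clinic K 18/28≈0.643.
All 15 doses of Clinic C fit (value 57) ; 3 remain.
Fill the last 3 doses with part of Clinic H: 3/4 of it earns 3.
Total value = 60.

60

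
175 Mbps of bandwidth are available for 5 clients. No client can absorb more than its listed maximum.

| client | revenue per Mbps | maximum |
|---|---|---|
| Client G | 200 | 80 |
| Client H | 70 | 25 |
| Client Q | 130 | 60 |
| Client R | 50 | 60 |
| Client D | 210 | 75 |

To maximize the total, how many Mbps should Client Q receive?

20

Rank by revenue per Mbps: Client D 210 > Client G 200 > Client Q 130 > Client H 70 > Client R 50.
Client D: +75 to 75 (cap) ; 100 left.
Give Client G 80 to hit its cap of 80 ; 20 left.
Client Q has room for 60 but only 20 remain, so it gets 20.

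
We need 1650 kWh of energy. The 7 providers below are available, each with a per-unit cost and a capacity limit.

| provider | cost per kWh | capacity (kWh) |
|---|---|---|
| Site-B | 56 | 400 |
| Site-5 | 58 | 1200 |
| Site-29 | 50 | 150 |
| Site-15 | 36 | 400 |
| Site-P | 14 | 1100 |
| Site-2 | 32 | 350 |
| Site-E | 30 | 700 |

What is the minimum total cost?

31900

Use providers in increasing cost order.
Take 1100 from Site-P at 14 ; need 550 more.
Site-E at 30: take 550 of its 700 ; requirement met.
Site-2, Site-15, Site-29, Site-B, Site-5: unused.
Cost = 1100×14 + 550×30 = 31900.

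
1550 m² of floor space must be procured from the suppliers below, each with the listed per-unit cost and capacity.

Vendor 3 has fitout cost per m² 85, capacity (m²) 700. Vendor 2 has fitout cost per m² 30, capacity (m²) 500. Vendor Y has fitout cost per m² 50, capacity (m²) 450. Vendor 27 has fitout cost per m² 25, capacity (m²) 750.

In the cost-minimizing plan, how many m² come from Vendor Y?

300

Cheapest first:
Vendor 27 at 25: take all 750 m² — 800 still needed.
Take 500 from Vendor 2 at 30 — need 300 more.
Vendor Y (50): take the remaining 300 — done.
Vendor 3: unused.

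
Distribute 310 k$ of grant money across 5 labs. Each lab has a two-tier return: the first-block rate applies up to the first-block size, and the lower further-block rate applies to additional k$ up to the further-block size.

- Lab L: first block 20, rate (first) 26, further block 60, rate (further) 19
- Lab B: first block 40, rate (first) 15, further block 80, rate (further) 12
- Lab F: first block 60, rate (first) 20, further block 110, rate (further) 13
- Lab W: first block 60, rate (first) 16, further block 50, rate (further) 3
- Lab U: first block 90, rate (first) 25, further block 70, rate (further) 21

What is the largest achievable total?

6740

Order all 10 blocks by rate: Lab L/T1 26 > Lab U/T1 25 > Lab U/T2 21 > Lab F/T1 20 > Lab L/T2 19 > Lab W/T1 16 > Lab B/T1 15 > Lab F/T2 13 > Lab B/T2 12 > Lab W/T2 3.
Fill Lab L T1 block (20 at 26) ; 290 left.
Lab U/T1 (25): +90 ; 200 left.
Lab U T2 at 21: fill all 70 ; 130 left.
Lab F/T1 (20): +60 ; 70 left.
Lab L/T2 (19): +60 ; 10 left.
10 remain; put them into Lab W T1 at 16.
Total = 26×20 + 25×90 + 21×70 + 20×60 + 19×60 + 16×10 = 6740.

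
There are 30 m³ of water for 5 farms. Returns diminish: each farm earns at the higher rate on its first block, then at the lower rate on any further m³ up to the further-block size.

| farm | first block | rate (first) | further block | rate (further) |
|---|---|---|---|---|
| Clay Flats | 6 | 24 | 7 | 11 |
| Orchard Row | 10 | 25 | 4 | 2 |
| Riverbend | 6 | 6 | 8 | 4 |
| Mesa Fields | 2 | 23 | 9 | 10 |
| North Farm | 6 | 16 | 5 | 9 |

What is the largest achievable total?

602

Rank every tier by rate: Orchard Row/T1 25 > Clay Flats/T1 24 > Mesa Fields/T1 23 > North Farm/T1 16 > Clay Flats/T2 11 > Mesa Fields/T2 10 > North Farm/T2 9 > Riverbend/T1 6 > Riverbend/T2 4 > Orchard Row/T2 2.
Fill Orchard Row T1 block (10 at 25) ; 20 left.
Clay Flats/T1 (24): +6 ; 14 left.
Mesa Fields/T1 (23): +2 ; 12 left.
North Farm T1 at 16: fill all 6 ; 6 left.
6 remain; put them into Clay Flats T2 at 11.
Total = 25×10 + 24×6 + 23×2 + 16×6 + 11×6 = 602.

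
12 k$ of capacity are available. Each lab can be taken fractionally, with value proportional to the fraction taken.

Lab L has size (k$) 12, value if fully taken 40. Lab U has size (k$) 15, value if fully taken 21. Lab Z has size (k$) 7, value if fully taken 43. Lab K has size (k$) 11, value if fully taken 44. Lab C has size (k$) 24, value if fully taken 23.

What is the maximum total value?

63

Rank by value-to-size ratio: Lab Z 43/7≈6.14, Lab K 44/11≈4, Lab L 40/12≈3.33, Lab U 21/15≈1.4, Lab C 23/24≈0.958.
Lab Z: take in full, 7 k$ for value 43 — 5 left.
Only 5 k$ remain; take 5/11 of Lab K for value 44×5/11 = 20.
Total value = 63.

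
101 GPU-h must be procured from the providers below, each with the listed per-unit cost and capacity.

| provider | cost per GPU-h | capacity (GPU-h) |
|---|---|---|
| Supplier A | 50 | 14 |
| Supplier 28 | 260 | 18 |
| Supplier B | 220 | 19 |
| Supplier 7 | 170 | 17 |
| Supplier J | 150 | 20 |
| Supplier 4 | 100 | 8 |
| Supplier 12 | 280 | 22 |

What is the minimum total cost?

17650

Use providers in increasing cost order.
Supplier A at 50: take all 14 GPU-h — 87 still needed.
Supplier 4 (100): use full 8 — 79 GPU-h to go.
Supplier J (150): use full 20 — 59 GPU-h to go.
Take 17 from Supplier 7 at 170 — need 42 more.
Supplier B at 220: take all 19 GPU-h — 23 still needed.
Supplier 28 (260): use full 18 — 5 GPU-h to go.
Supplier 12 (280): take the remaining 5 — done.
Cost = 14×50 + 8×100 + 20×150 + 17×170 + 19×220 + 18×260 + 5×280 = 17650.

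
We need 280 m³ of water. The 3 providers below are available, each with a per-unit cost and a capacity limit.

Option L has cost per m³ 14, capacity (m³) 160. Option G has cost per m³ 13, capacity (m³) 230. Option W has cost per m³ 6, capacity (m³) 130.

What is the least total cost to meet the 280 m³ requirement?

2730

Cheapest first:
Option W (6): use full 130 ; 150 m³ to go.
Option G (13): take the remaining 150 ; done.
Option L: unused.
Cost = 130×6 + 150×13 = 2730.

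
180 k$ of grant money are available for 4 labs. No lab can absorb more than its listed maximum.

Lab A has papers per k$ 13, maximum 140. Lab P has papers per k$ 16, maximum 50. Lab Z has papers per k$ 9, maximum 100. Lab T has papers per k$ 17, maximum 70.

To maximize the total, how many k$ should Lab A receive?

Highest papers per k$ first: Lab T 17 > Lab P 16 > Lab A 13 > Lab Z 9.
Lab T: +70 to 70 (cap) — 110 left.
Lab P: +50 to 50 (cap) — 60 left.
Only 60 left; Lab A takes them to reach 60.

60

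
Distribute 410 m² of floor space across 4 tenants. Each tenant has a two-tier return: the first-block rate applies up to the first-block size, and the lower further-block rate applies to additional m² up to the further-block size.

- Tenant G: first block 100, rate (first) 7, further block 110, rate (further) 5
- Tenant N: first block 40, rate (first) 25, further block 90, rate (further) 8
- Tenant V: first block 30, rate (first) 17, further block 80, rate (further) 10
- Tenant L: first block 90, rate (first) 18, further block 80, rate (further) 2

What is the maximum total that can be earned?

Treat each block as its own option and order by rate: Tenant N/first 25 > Tenant L/first 18 > Tenant V/first 17 > Tenant V/second 10 > Tenant N/second 8 > Tenant G/first 7 > Tenant G/second 5 > Tenant L/second 2.
Fill Tenant N first block (40 at 25) → 370 left.
Tenant L first at 18: fill all 90 → 280 left.
Fill Tenant V first block (30 at 17) → 250 left.
Tenant V/second (10): +80 → 170 left.
Tenant N/second (8): +90 → 80 left.
Tenant G/first: +80 of 100 at 7; pool empty.
Total = 25×40 + 18×90 + 17×30 + 10×80 + 8×90 + 7×80 = 5210.

5210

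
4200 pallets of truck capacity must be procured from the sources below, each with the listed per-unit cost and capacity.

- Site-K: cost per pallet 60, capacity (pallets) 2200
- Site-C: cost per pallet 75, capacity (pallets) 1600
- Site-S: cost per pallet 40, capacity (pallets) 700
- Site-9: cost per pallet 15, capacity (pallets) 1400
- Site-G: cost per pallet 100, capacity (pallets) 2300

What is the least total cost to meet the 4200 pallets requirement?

175000

Use sources in increasing cost order.
Take 1400 from Site-9 at 15 — need 2800 more.
Take 700 from Site-S at 40 — need 2100 more.
Take 2100 from Site-K at 60 to finish.
Site-C, Site-G: unused.
Cost = 1400×15 + 700×40 + 2100×60 = 175000.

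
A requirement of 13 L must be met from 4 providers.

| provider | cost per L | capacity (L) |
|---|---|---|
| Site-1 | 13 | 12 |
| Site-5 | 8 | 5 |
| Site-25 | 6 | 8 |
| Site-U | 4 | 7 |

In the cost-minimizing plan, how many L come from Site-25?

6

Fill from the cheapest provider first.
Take 7 from Site-U at 4 ; need 6 more.
Site-25 (6): take the remaining 6 ; done.
Site-5, Site-1: unused.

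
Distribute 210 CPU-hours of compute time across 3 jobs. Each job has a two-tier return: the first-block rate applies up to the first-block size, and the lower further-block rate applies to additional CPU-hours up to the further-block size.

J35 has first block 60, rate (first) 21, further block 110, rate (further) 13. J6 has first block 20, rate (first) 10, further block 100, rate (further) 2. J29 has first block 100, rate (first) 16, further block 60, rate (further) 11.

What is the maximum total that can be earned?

Rank every tier by rate: J35/T1 21 > J29/T1 16 > J35/T2 13 > J29/T2 11 > J6/T1 10 > J6/T2 2.
Fill J35 T1 block (60 at 21) ; 150 left.
J29/T1 (16): +100 ; 50 left.
J35/T2: +50 of 110 at 13; pool empty.
Total = 21×60 + 16×100 + 13×50 = 3510.

3510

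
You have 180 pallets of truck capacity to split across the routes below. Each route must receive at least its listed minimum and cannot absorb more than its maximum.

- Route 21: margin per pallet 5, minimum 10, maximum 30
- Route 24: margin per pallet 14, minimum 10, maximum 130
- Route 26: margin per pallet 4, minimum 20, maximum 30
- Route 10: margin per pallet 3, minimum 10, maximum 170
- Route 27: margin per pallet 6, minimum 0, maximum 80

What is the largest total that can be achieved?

Meeting every minimum uses 10+10+20+10+0 = 50 pallets, leaving 130.
Rank by margin per pallet: Route 24 14 > Route 27 6 > Route 21 5 > Route 26 4 > Route 10 3.
Give Route 24 120 more to hit its cap of 130 → 10 left.
Only 10 left; Route 27 takes them to reach 10.
Total = 5×10 + 14×130 + 4×20 + 3×10 + 6×10 = 2040.

2040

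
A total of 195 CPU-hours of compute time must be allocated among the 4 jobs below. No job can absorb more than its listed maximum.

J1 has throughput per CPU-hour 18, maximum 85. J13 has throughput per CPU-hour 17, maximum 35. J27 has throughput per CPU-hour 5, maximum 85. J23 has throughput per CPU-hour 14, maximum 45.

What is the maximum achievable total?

2905

Order the jobs by throughput per CPU-hour: J1 18 > J13 17 > J23 14 > J27 5.
Give J1 85 to hit its cap of 85 ; 110 left.
Give J13 35 to hit its cap of 35 ; 75 left.
J23: +45 to 45 (cap) ; 30 left.
J27: +30 (room for 85) → 30. Pool exhausted.
Total = 18×85 + 17×35 + 5×30 + 14×45 = 2905.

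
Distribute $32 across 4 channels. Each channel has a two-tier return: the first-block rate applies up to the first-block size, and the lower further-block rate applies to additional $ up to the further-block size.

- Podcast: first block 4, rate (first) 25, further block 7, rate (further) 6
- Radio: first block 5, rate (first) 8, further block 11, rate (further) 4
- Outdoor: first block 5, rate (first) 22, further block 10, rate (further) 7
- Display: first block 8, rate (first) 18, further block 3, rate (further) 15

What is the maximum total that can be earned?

488

Rank every tier by rate: Podcast/first 25 > Outdoor/first 22 > Display/first 18 > Display/second 15 > Radio/first 8 > Outdoor/second 7 > Podcast/second 6 > Radio/second 4.
Fill Podcast first block (4 at 25) ; 28 left.
Outdoor/first (22): +5 ; 23 left.
Display/first (18): +8 ; 15 left.
Fill Display second block (3 at 15) ; 12 left.
Radio/first (8): +5 ; 7 left.
Outdoor/second: +7 of 10 at 7; pool empty.
Total = 25×4 + 22×5 + 18×8 + 15×3 + 8×5 + 7×7 = 488.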